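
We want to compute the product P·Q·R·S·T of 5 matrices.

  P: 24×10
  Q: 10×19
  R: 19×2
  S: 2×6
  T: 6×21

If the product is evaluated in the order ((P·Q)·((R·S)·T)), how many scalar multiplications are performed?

(P·Q): 24×10 by 10×19 → 24×19, cost 24·10·19 = 4560
(R·S): 19×2 by 2×6 → 19×6, cost 19·2·6 = 228
((R·S)·T): 19×6 by 6×21 → 19×21, cost 19·6·21 = 2394; cumulative 2622
((P·Q)·((R·S)·T)): 24×19 by 19×21 → 24×21, cost 24·19·21 = 9576; cumulative 16758
Total: 16758 scalar multiplications.

16758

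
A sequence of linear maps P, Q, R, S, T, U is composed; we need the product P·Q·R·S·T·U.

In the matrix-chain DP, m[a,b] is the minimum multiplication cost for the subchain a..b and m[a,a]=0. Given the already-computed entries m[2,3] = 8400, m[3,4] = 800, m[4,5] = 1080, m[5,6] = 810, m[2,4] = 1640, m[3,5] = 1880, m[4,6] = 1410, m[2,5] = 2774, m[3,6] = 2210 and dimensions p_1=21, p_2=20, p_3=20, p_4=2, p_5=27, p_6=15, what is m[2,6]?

m[2,6] = min over k∈[2,5] of m[2,k]+m[k+1,6]+p_{1}·p_k·p_{6}.
k=2: 0 + 2210 + 21·20·15 = 8510; k=3: 8400 + 1410 + 21·20·15 = 16110; k=4: 1640 + 810 + 21·2·15 = 3080; k=5: 2774 + 0 + 21·27·15 = 11279.
Minimum: 3080 at k=4.

3080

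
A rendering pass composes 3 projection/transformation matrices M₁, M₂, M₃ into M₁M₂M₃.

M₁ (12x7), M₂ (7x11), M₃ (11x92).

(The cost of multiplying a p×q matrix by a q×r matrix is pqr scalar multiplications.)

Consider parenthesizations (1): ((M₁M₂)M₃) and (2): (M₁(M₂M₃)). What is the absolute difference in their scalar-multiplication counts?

Order (1) = ((M₁M₂)M₃): (M₁M₂): 12×7 by 7×11 → 12×11, cost 12·7·11 = 924; ((M₁M₂)M₃): 12×11 by 11×92 → 12×92, cost 12·11·92 = 12144; cumulative 13068. Total 13068.
Order (2) = (M₁(M₂M₃)): (M₂M₃): 7×11 by 11×92 → 7×92, cost 7·11·92 = 7084; (M₁(M₂M₃)): 12×7 by 7×92 → 12×92, cost 12·7·92 = 7728; cumulative 14812. Total 14812.
Difference: |13068 − 14812| = 1744.

1744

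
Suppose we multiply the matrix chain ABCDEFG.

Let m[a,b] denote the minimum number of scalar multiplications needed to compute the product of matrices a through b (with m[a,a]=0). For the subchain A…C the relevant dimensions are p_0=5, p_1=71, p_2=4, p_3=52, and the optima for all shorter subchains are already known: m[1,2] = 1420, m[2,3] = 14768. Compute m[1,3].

m[1,3] = min over k∈[1,2] of m[1,k]+m[k+1,3]+p_{0}·p_k·p_{3}.
k=1: 0 + 14768 + 5·71·52 = 33228; k=2: 1420 + 0 + 5·4·52 = 2460.
Minimum: 2460 at k=2.

2460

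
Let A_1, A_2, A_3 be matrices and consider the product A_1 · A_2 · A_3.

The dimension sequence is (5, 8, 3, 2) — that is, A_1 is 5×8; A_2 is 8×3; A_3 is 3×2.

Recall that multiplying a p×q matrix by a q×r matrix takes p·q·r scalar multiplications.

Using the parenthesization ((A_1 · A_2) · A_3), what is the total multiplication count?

(A_1 · A_2): 5×8 by 8×3 → 5×3, cost 5·8·3 = 120
((A_1 · A_2) · A_3): 5×3 by 3×2 → 5×2, cost 5·3·2 = 30; cumulative 150
Total: 150 scalar multiplications.

150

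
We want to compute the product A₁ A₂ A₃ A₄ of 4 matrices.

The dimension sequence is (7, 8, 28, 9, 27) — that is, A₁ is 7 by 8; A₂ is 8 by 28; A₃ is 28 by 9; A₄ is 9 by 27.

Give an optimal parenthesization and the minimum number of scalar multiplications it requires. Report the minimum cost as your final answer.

4221

Adjacent pairs: A₁A₂ = 7·8·28 = 1568; A₂A₃ = 8·28·9 = 2016; A₃A₄ = 28·9·27 = 6804.
Length 3: A₁..A₃: k=1: 0+2016+7·8·9=2520; k=2: 1568+0+7·28·9=3332 → min 2520 | A₂..A₄: k=2: 0+6804+8·28·27=12852; k=3: 2016+0+8·9·27=3960 → min 3960.
Length 4: A₁..A₄: k=1: 0+3960+7·8·27=5472; k=2: 1568+6804+7·28·27=13664; k=3: 2520+0+7·9·27=4221 → min 4221.
Optimal parenthesization: ((A₁ (A₂ A₃)) A₄) with cost 4221.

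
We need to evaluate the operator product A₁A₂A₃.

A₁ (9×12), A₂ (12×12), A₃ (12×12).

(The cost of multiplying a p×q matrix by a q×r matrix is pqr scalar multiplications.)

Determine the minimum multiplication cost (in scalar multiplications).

Order (A₁(A₂A₃)): (A₂A₃): 12×12 by 12×12 → 12×12, cost 12·12·12 = 1728; (A₁(A₂A₃)): 9×12 by 12×12 → 9×12, cost 9·12·12 = 1296; cumulative 3024. Total 3024.
Order ((A₁A₂)A₃): (A₁A₂): 9×12 by 12×12 → 9×12, cost 9·12·12 = 1296; ((A₁A₂)A₃): 9×12 by 12×12 → 9×12, cost 9·12·12 = 1296; cumulative 2592. Total 2592.
Minimum: 2592.

2592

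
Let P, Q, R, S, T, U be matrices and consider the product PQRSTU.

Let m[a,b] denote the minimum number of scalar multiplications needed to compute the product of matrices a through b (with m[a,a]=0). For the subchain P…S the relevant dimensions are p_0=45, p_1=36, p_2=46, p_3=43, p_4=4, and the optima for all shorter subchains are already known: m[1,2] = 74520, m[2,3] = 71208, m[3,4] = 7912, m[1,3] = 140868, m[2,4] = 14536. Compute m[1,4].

m[1,4] = min over k∈[1,3] of m[1,k]+m[k+1,4]+p_{0}·p_k·p_{4}.
k=1: 0 + 14536 + 45·36·4 = 21016; k=2: 74520 + 7912 + 45·46·4 = 90712; k=3: 140868 + 0 + 45·43·4 = 148608.
Minimum: 21016 at k=1.

21016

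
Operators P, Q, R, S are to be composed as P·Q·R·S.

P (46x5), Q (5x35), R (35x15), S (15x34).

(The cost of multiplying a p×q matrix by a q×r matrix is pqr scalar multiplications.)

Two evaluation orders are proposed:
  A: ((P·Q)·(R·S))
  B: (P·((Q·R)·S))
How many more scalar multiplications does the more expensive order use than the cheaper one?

Order A = ((P·Q)·(R·S)): (P·Q): 46×5 by 5×35 → 46×35, cost 46·5·35 = 8050; (R·S): 35×15 by 15×34 → 35×34, cost 35·15·34 = 17850; ((P·Q)·(R·S)): 46×35 by 35×34 → 46×34, cost 46·35·34 = 54740; cumulative 80640. Total 80640.
Order B = (P·((Q·R)·S)): (Q·R): 5×35 by 35×15 → 5×15, cost 5·35·15 = 2625; ((Q·R)·S): 5×15 by 15×34 → 5×34, cost 5·15·34 = 2550; cumulative 5175; (P·((Q·R)·S)): 46×5 by 5×34 → 46×34, cost 46·5·34 = 7820; cumulative 12995. Total 12995.
Difference: |80640 − 12995| = 67645.

67645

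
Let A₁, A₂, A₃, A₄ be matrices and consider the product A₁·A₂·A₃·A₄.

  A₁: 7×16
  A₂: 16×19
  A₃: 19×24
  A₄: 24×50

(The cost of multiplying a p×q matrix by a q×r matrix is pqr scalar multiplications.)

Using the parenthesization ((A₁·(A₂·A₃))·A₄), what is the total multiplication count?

18384

(A₂·A₃): 16×19 by 19×24 → 16×24, cost 16·19·24 = 7296
(A₁·(A₂·A₃)): 7×16 by 16×24 → 7×24, cost 7·16·24 = 2688; cumulative 9984
((A₁·(A₂·A₃))·A₄): 7×24 by 24×50 → 7×50, cost 7·24·50 = 8400; cumulative 18384
Total: 18384 scalar multiplications.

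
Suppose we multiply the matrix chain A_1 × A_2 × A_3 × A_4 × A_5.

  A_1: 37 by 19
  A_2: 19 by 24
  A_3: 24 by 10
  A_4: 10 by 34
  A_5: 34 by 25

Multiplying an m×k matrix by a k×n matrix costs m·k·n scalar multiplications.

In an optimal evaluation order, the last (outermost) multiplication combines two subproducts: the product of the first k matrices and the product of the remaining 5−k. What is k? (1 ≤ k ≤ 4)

3

Adjacent pairs: A_1A_2 = 37·19·24 = 16872; A_2A_3 = 19·24·10 = 4560; A_3A_4 = 24·10·34 = 8160; A_4A_5 = 10·34·25 = 8500.
Length 3: A_1..A_3: k=1: 0+4560+37·19·10=11590; k=2: 16872+0+37·24·10=25752 → min 11590 | A_2..A_4: k=2: 0+8160+19·24·34=23664; k=3: 4560+0+19·10·34=11020 → min 11020 | A_3..A_5: k=3: 0+8500+24·10·25=14500; k=4: 8160+0+24·34·25=28560 → min 14500.
Length 4: A_1..A_4: k=1: 0+11020+37·19·34=34922; k=2: 16872+8160+37·24·34=55224; k=3: 11590+0+37·10·34=24170 → min 24170 | A_2..A_5: k=2: 0+14500+19·24·25=25900; k=3: 4560+8500+19·10·25=17810; k=4: 11020+0+19·34·25=27170 → min 17810.
Top-level splits: k=1: (A_1..A_1)·(A_2..A_5) → 0+17810+37·19·25 = 35385; k=2: (A_1..A_2)·(A_3..A_5) → 16872+14500+37·24·25 = 53572; k=3: (A_1..A_3)·(A_4..A_5) → 11590+8500+37·10·25 = 29340; k=4: (A_1..A_4)·(A_5..A_5) → 24170+0+37·34·25 = 55620.
Best split is after A_3, i.e. k = 3.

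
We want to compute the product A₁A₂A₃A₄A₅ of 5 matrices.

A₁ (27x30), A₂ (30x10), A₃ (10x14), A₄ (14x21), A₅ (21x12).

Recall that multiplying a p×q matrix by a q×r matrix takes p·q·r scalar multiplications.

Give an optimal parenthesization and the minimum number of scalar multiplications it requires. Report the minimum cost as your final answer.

Adjacent pairs: A₁A₂ = 27·30·10 = 8100; A₂A₃ = 30·10·14 = 4200; A₃A₄ = 10·14·21 = 2940; A₄A₅ = 14·21·12 = 3528.
Length 3: A₁..A₃: k=1: 0+4200+27·30·14=15540; k=2: 8100+0+27·10·14=11880 → min 11880 | A₂..A₄: k=2: 0+2940+30·10·21=9240; k=3: 4200+0+30·14·21=13020 → min 9240 | A₃..A₅: k=3: 0+3528+10·14·12=5208; k=4: 2940+0+10·21·12=5460 → min 5208.
Length 4: A₁..A₄: k=1: 0+9240+27·30·21=26250; k=2: 8100+2940+27·10·21=16710; k=3: 11880+0+27·14·21=19818 → min 16710 | A₂..A₅: k=2: 0+5208+30·10·12=8808; k=3: 4200+3528+30·14·12=12768; k=4: 9240+0+30·21·12=16800 → min 8808.
Length 5: A₁..A₅: k=1: 0+8808+27·30·12=18528; k=2: 8100+5208+27·10·12=16548; k=3: 11880+3528+27·14·12=19944; k=4: 16710+0+27·21·12=23514 → min 16548.
Optimal parenthesization: ((A₁A₂)(A₃(A₄A₅))) with cost 16548.

16548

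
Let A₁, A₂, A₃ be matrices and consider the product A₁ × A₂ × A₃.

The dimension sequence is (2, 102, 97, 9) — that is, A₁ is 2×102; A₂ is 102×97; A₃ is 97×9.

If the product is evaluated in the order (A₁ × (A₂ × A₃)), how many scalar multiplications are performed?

(A₂ × A₃): 102×97 by 97×9 → 102×9, cost 102·97·9 = 89046
(A₁ × (A₂ × A₃)): 2×102 by 102×9 → 2×9, cost 2·102·9 = 1836; cumulative 90882
Total: 90882 scalar multiplications.

90882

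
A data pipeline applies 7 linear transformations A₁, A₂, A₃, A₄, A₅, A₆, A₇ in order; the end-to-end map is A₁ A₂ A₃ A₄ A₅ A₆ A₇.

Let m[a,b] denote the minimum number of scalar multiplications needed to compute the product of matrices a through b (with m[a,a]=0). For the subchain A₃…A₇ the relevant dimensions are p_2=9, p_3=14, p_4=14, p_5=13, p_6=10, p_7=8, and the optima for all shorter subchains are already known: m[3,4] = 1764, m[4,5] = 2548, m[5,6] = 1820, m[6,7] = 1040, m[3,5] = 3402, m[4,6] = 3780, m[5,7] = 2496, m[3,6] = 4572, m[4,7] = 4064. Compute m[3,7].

5072

m[3,7] = min over k∈[3,6] of m[3,k]+m[k+1,7]+p_{2}·p_k·p_{7}.
k=3: 0 + 4064 + 9·14·8 = 5072; k=4: 1764 + 2496 + 9·14·8 = 5268; k=5: 3402 + 1040 + 9·13·8 = 5378; k=6: 4572 + 0 + 9·10·8 = 5292.
Minimum: 5072 at k=3.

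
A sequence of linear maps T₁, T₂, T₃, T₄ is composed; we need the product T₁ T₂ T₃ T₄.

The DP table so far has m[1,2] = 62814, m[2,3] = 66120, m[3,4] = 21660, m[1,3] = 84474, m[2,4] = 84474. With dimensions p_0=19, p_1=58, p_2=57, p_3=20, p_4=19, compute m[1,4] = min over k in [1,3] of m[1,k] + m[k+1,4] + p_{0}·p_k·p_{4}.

m[1,4] = min over k∈[1,3] of m[1,k]+m[k+1,4]+p_{0}·p_k·p_{4}.
k=1: 0 + 84474 + 19·58·19 = 105412; k=2: 62814 + 21660 + 19·57·19 = 105051; k=3: 84474 + 0 + 19·20·19 = 91694.
Minimum: 91694 at k=3.

91694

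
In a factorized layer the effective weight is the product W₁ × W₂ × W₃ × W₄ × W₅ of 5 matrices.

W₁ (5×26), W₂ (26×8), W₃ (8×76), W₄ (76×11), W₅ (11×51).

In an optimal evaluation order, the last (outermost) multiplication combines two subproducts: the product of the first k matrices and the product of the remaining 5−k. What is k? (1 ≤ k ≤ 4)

4

Adjacent pairs: W₁W₂ = 5·26·8 = 1040; W₂W₃ = 26·8·76 = 15808; W₃W₄ = 8·76·11 = 6688; W₄W₅ = 76·11·51 = 42636.
Length 3: W₁..W₃: k=1: 0+15808+5·26·76=25688; k=2: 1040+0+5·8·76=4080 → min 4080 | W₂..W₄: k=2: 0+6688+26·8·11=8976; k=3: 15808+0+26·76·11=37544 → min 8976 | W₃..W₅: k=3: 0+42636+8·76·51=73644; k=4: 6688+0+8·11·51=11176 → min 11176.
Length 4: W₁..W₄: k=1: 0+8976+5·26·11=10406; k=2: 1040+6688+5·8·11=8168; k=3: 4080+0+5·76·11=8260 → min 8168 | W₂..W₅: k=2: 0+11176+26·8·51=21784; k=3: 15808+42636+26·76·51=159220; k=4: 8976+0+26·11·51=23562 → min 21784.
Top-level splits: k=1: (W₁..W₁)·(W₂..W₅) → 0+21784+5·26·51 = 28414; k=2: (W₁..W₂)·(W₃..W₅) → 1040+11176+5·8·51 = 14256; k=3: (W₁..W₃)·(W₄..W₅) → 4080+42636+5·76·51 = 66096; k=4: (W₁..W₄)·(W₅..W₅) → 8168+0+5·11·51 = 10973.
Best split is after W₄, i.e. k = 4.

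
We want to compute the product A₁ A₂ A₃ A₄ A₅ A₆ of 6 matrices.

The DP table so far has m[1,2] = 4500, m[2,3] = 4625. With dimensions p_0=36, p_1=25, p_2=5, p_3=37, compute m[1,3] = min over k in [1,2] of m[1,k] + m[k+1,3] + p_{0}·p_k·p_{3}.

11160

m[1,3] = min over k∈[1,2] of m[1,k]+m[k+1,3]+p_{0}·p_k·p_{3}.
k=1: 0 + 4625 + 36·25·37 = 37925; k=2: 4500 + 0 + 36·5·37 = 11160.
Minimum: 11160 at k=2.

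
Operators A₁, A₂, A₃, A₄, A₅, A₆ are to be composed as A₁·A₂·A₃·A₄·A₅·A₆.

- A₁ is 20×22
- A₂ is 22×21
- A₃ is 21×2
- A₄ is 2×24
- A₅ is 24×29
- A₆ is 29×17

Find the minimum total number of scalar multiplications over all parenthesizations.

Adjacent pairs: A₁A₂ = 20·22·21 = 9240; A₂A₃ = 22·21·2 = 924; A₃A₄ = 21·2·24 = 1008; A₄A₅ = 2·24·29 = 1392; A₅A₆ = 24·29·17 = 11832.
Length 3: A₁..A₃: k=1: 0+924+20·22·2=1804; k=2: 9240+0+20·21·2=10080 → min 1804 | A₂..A₄: k=2: 0+1008+22·21·24=12096; k=3: 924+0+22·2·24=1980 → min 1980 | A₃..A₅: k=3: 0+1392+21·2·29=2610; k=4: 1008+0+21·24·29=15624 → min 2610 | A₄..A₆: k=4: 0+11832+2·24·17=12648; k=5: 1392+0+2·29·17=2378 → min 2378.
Length 4: A₁..A₄: k=1: 0+1980+20·22·24=12540; k=2: 9240+1008+20·21·24=20328; k=3: 1804+0+20·2·24=2764 → min 2764 | A₂..A₅: k=2: 0+2610+22·21·29=16008; k=3: 924+1392+22·2·29=3592; k=4: 1980+0+22·24·29=17292 → min 3592 | A₃..A₆: k=3: 0+2378+21·2·17=3092; k=4: 1008+11832+21·24·17=21408; k=5: 2610+0+21·29·17=12963 → min 3092.
Length 5: A₁..A₅: k=1: 0+3592+20·22·29=16352; k=2: 9240+2610+20·21·29=24030; k=3: 1804+1392+20·2·29=4356; k=4: 2764+0+20·24·29=16684 → min 4356 | A₂..A₆: k=2: 0+3092+22·21·17=10946; k=3: 924+2378+22·2·17=4050; k=4: 1980+11832+22·24·17=22788; k=5: 3592+0+22·29·17=14438 → min 4050.
Length 6: A₁..A₆: k=1: 0+4050+20·22·17=11530; k=2: 9240+3092+20·21·17=19472; k=3: 1804+2378+20·2·17=4862; k=4: 2764+11832+20·24·17=22756; k=5: 4356+0+20·29·17=14216 → min 4862.
Optimal order: ((A₁·(A₂·A₃))·((A₄·A₅)·A₆)) with cost 4862.

4862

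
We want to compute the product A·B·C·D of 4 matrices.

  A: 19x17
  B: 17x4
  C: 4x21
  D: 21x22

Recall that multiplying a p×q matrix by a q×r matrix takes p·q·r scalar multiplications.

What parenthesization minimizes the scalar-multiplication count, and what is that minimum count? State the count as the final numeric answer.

Adjacent pairs: AB = 19·17·4 = 1292; BC = 17·4·21 = 1428; CD = 4·21·22 = 1848.
Length 3: A..C: k=1: 0+1428+19·17·21=8211; k=2: 1292+0+19·4·21=2888 → min 2888 | B..D: k=2: 0+1848+17·4·22=3344; k=3: 1428+0+17·21·22=9282 → min 3344.
Length 4: A..D: k=1: 0+3344+19·17·22=10450; k=2: 1292+1848+19·4·22=4812; k=3: 2888+0+19·21·22=11666 → min 4812.
Optimal parenthesization: ((A·B)·(C·D)) with cost 4812.

4812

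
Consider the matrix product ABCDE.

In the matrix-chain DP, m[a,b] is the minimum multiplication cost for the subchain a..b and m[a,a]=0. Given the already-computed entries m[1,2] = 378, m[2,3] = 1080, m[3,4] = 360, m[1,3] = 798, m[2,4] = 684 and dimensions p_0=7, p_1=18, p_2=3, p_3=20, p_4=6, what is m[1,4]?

864

m[1,4] = min over k∈[1,3] of m[1,k]+m[k+1,4]+p_{0}·p_k·p_{4}.
k=1: 0 + 684 + 7·18·6 = 1440; k=2: 378 + 360 + 7·3·6 = 864; k=3: 798 + 0 + 7·20·6 = 1638.
Minimum: 864 at k=2.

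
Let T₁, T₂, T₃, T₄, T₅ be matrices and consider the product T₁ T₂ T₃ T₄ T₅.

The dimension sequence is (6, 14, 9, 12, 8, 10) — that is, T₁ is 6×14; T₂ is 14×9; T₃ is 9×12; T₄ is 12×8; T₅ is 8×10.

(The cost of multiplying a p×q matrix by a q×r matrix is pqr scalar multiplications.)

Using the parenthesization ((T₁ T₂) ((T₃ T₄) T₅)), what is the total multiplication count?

2880

(T₁ T₂): 6×14 by 14×9 → 6×9, cost 6·14·9 = 756
(T₃ T₄): 9×12 by 12×8 → 9×8, cost 9·12·8 = 864
((T₃ T₄) T₅): 9×8 by 8×10 → 9×10, cost 9·8·10 = 720; cumulative 1584
((T₁ T₂) ((T₃ T₄) T₅)): 6×9 by 9×10 → 6×10, cost 6·9·10 = 540; cumulative 2880
Total: 2880 scalar multiplications.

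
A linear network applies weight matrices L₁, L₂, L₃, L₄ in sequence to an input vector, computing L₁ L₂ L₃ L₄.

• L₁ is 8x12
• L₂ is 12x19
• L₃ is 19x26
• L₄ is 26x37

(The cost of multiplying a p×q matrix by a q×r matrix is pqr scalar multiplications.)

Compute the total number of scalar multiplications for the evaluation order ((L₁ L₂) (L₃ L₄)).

(L₁ L₂): 8×12 by 12×19 → 8×19, cost 8·12·19 = 1824
(L₃ L₄): 19×26 by 26×37 → 19×37, cost 19·26·37 = 18278
((L₁ L₂) (L₃ L₄)): 8×19 by 19×37 → 8×37, cost 8·19·37 = 5624; cumulative 25726
Total: 25726 scalar multiplications.

25726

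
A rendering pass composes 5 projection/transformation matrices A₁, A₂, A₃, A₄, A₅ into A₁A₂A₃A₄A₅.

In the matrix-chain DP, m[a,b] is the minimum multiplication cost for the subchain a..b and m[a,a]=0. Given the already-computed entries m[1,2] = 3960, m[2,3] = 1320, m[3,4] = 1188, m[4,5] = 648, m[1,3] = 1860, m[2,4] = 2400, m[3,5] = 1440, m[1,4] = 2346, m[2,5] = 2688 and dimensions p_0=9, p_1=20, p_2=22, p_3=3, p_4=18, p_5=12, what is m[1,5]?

2832

m[1,5] = min over k∈[1,4] of m[1,k]+m[k+1,5]+p_{0}·p_k·p_{5}.
k=1: 0 + 2688 + 9·20·12 = 4848; k=2: 3960 + 1440 + 9·22·12 = 7776; k=3: 1860 + 648 + 9·3·12 = 2832; k=4: 2346 + 0 + 9·18·12 = 4290.
Minimum: 2832 at k=3.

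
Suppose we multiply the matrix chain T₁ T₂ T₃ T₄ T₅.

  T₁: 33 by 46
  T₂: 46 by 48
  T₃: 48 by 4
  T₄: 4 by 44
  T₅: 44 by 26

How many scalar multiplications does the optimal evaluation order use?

22912

Adjacent pairs: T₁T₂ = 33·46·48 = 72864; T₂T₃ = 46·48·4 = 8832; T₃T₄ = 48·4·44 = 8448; T₄T₅ = 4·44·26 = 4576.
Length 3: T₁..T₃: k=1: 0+8832+33·46·4=14904; k=2: 72864+0+33·48·4=79200 → min 14904 | T₂..T₄: k=2: 0+8448+46·48·44=105600; k=3: 8832+0+46·4·44=16928 → min 16928 | T₃..T₅: k=3: 0+4576+48·4·26=9568; k=4: 8448+0+48·44·26=63360 → min 9568.
Length 4: T₁..T₄: k=1: 0+16928+33·46·44=83720; k=2: 72864+8448+33·48·44=151008; k=3: 14904+0+33·4·44=20712 → min 20712 | T₂..T₅: k=2: 0+9568+46·48·26=66976; k=3: 8832+4576+46·4·26=18192; k=4: 16928+0+46·44·26=69552 → min 18192.
Length 5: T₁..T₅: k=1: 0+18192+33·46·26=57660; k=2: 72864+9568+33·48·26=123616; k=3: 14904+4576+33·4·26=22912; k=4: 20712+0+33·44·26=58464 → min 22912.
Optimal order: ((T₁ (T₂ T₃)) (T₄ T₅)) with cost 22912.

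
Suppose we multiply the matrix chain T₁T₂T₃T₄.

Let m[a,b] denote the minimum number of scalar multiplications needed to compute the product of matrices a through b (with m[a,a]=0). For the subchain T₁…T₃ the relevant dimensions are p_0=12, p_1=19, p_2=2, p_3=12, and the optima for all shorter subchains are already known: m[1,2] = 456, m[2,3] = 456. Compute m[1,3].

744

m[1,3] = min over k∈[1,2] of m[1,k]+m[k+1,3]+p_{0}·p_k·p_{3}.
k=1: 0 + 456 + 12·19·12 = 3192; k=2: 456 + 0 + 12·2·12 = 744.
Minimum: 744 at k=2.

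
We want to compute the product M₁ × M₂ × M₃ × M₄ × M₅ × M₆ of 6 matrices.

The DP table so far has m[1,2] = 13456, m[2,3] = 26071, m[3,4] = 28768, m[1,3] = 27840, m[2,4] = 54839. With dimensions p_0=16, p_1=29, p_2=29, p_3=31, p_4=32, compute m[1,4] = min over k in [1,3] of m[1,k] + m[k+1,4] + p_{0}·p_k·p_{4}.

43712

m[1,4] = min over k∈[1,3] of m[1,k]+m[k+1,4]+p_{0}·p_k·p_{4}.
k=1: 0 + 54839 + 16·29·32 = 69687; k=2: 13456 + 28768 + 16·29·32 = 57072; k=3: 27840 + 0 + 16·31·32 = 43712.
Minimum: 43712 at k=3.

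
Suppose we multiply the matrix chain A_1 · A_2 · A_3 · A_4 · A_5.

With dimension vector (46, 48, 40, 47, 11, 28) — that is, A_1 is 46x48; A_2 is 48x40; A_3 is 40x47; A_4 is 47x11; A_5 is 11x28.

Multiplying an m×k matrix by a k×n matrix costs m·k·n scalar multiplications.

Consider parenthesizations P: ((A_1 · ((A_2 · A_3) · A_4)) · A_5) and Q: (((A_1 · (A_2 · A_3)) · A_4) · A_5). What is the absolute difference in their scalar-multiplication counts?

78454

Order P = ((A_1 · ((A_2 · A_3) · A_4)) · A_5): (A_2 · A_3): 48×40 by 40×47 → 48×47, cost 48·40·47 = 90240; ((A_2 · A_3) · A_4): 48×47 by 47×11 → 48×11, cost 48·47·11 = 24816; cumulative 115056; (A_1 · ((A_2 · A_3) · A_4)): 46×48 by 48×11 → 46×11, cost 46·48·11 = 24288; cumulative 139344; ((A_1 · ((A_2 · A_3) · A_4)) · A_5): 46×11 by 11×28 → 46×28, cost 46·11·28 = 14168; cumulative 153512. Total 153512.
Order Q = (((A_1 · (A_2 · A_3)) · A_4) · A_5): (A_2 · A_3): 48×40 by 40×47 → 48×47, cost 48·40·47 = 90240; (A_1 · (A_2 · A_3)): 46×48 by 48×47 → 46×47, cost 46·48·47 = 103776; cumulative 194016; ((A_1 · (A_2 · A_3)) · A_4): 46×47 by 47×11 → 46×11, cost 46·47·11 = 23782; cumulative 217798; (((A_1 · (A_2 · A_3)) · A_4) · A_5): 46×11 by 11×28 → 46×28, cost 46·11·28 = 14168; cumulative 231966. Total 231966.
Difference: |153512 − 231966| = 78454.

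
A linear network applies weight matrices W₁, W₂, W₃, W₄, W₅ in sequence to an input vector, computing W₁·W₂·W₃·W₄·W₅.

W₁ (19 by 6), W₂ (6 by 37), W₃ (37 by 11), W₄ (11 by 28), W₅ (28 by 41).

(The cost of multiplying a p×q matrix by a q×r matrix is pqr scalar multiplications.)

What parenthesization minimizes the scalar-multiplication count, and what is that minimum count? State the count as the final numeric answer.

15852

Adjacent pairs: W₁W₂ = 19·6·37 = 4218; W₂W₃ = 6·37·11 = 2442; W₃W₄ = 37·11·28 = 11396; W₄W₅ = 11·28·41 = 12628.
Length 3: W₁..W₃: k=1: 0+2442+19·6·11=3696; k=2: 4218+0+19·37·11=11951 → min 3696 | W₂..W₄: k=2: 0+11396+6·37·28=17612; k=3: 2442+0+6·11·28=4290 → min 4290 | W₃..W₅: k=3: 0+12628+37·11·41=29315; k=4: 11396+0+37·28·41=53872 → min 29315.
Length 4: W₁..W₄: k=1: 0+4290+19·6·28=7482; k=2: 4218+11396+19·37·28=35298; k=3: 3696+0+19·11·28=9548 → min 7482 | W₂..W₅: k=2: 0+29315+6·37·41=38417; k=3: 2442+12628+6·11·41=17776; k=4: 4290+0+6·28·41=11178 → min 11178.
Length 5: W₁..W₅: k=1: 0+11178+19·6·41=15852; k=2: 4218+29315+19·37·41=62356; k=3: 3696+12628+19·11·41=24893; k=4: 7482+0+19·28·41=29294 → min 15852.
Optimal parenthesization: (W₁·(((W₂·W₃)·W₄)·W₅)) with cost 15852.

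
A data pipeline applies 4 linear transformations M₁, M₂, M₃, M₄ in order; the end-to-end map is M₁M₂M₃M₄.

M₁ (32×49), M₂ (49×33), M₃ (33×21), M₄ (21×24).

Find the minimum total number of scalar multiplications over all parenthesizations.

83013

Adjacent pairs: M₁M₂ = 32·49·33 = 51744; M₂M₃ = 49·33·21 = 33957; M₃M₄ = 33·21·24 = 16632.
Length 3: M₁..M₃: k=1: 0+33957+32·49·21=66885; k=2: 51744+0+32·33·21=73920 → min 66885 | M₂..M₄: k=2: 0+16632+49·33·24=55440; k=3: 33957+0+49·21·24=58653 → min 55440.
Length 4: M₁..M₄: k=1: 0+55440+32·49·24=93072; k=2: 51744+16632+32·33·24=93720; k=3: 66885+0+32·21·24=83013 → min 83013.
Optimal order: ((M₁(M₂M₃))M₄) with cost 83013.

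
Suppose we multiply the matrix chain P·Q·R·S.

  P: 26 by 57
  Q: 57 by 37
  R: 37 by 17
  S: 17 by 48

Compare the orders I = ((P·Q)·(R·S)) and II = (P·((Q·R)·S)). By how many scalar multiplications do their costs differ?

Order I = ((P·Q)·(R·S)): (P·Q): 26×57 by 57×37 → 26×37, cost 26·57·37 = 54834; (R·S): 37×17 by 17×48 → 37×48, cost 37·17·48 = 30192; ((P·Q)·(R·S)): 26×37 by 37×48 → 26×48, cost 26·37·48 = 46176; cumulative 131202. Total 131202.
Order II = (P·((Q·R)·S)): (Q·R): 57×37 by 37×17 → 57×17, cost 57·37·17 = 35853; ((Q·R)·S): 57×17 by 17×48 → 57×48, cost 57·17·48 = 46512; cumulative 82365; (P·((Q·R)·S)): 26×57 by 57×48 → 26×48, cost 26·57·48 = 71136; cumulative 153501. Total 153501.
Difference: |131202 − 153501| = 22299.

22299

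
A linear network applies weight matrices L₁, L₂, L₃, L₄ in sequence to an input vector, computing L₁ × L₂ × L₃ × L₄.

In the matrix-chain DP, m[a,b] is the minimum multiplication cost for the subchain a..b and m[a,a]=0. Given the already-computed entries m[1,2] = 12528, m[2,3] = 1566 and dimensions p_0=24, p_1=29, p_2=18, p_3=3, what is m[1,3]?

m[1,3] = min over k∈[1,2] of m[1,k]+m[k+1,3]+p_{0}·p_k·p_{3}.
k=1: 0 + 1566 + 24·29·3 = 3654; k=2: 12528 + 0 + 24·18·3 = 13824.
Minimum: 3654 at k=1.

3654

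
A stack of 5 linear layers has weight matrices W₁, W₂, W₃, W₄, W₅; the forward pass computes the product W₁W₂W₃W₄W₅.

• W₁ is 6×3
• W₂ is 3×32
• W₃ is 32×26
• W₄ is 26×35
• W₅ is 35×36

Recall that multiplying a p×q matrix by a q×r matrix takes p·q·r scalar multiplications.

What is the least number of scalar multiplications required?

Adjacent pairs: W₁W₂ = 6·3·32 = 576; W₂W₃ = 3·32·26 = 2496; W₃W₄ = 32·26·35 = 29120; W₄W₅ = 26·35·36 = 32760.
Length 3: W₁..W₃: k=1: 0+2496+6·3·26=2964; k=2: 576+0+6·32·26=5568 → min 2964 | W₂..W₄: k=2: 0+29120+3·32·35=32480; k=3: 2496+0+3·26·35=5226 → min 5226 | W₃..W₅: k=3: 0+32760+32·26·36=62712; k=4: 29120+0+32·35·36=69440 → min 62712.
Length 4: W₁..W₄: k=1: 0+5226+6·3·35=5856; k=2: 576+29120+6·32·35=36416; k=3: 2964+0+6·26·35=8424 → min 5856 | W₂..W₅: k=2: 0+62712+3·32·36=66168; k=3: 2496+32760+3·26·36=38064; k=4: 5226+0+3·35·36=9006 → min 9006.
Length 5: W₁..W₅: k=1: 0+9006+6·3·36=9654; k=2: 576+62712+6·32·36=70200; k=3: 2964+32760+6·26·36=41340; k=4: 5856+0+6·35·36=13416 → min 9654.
Optimal order: (W₁(((W₂W₃)W₄)W₅)) with cost 9654.

9654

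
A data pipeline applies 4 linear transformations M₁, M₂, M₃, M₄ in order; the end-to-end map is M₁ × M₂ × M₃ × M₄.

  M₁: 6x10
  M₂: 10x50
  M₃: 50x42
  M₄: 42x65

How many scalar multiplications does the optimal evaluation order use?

31980

Adjacent pairs: M₁M₂ = 6·10·50 = 3000; M₂M₃ = 10·50·42 = 21000; M₃M₄ = 50·42·65 = 136500.
Length 3: M₁..M₃: k=1: 0+21000+6·10·42=23520; k=2: 3000+0+6·50·42=15600 → min 15600 | M₂..M₄: k=2: 0+136500+10·50·65=169000; k=3: 21000+0+10·42·65=48300 → min 48300.
Length 4: M₁..M₄: k=1: 0+48300+6·10·65=52200; k=2: 3000+136500+6·50·65=159000; k=3: 15600+0+6·42·65=31980 → min 31980.
Optimal order: (((M₁ × M₂) × M₃) × M₄) with cost 31980.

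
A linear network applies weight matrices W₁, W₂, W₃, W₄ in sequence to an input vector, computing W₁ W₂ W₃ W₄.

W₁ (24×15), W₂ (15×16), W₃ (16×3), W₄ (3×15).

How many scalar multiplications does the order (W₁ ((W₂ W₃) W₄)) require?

6795

(W₂ W₃): 15×16 by 16×3 → 15×3, cost 15·16·3 = 720
((W₂ W₃) W₄): 15×3 by 3×15 → 15×15, cost 15·3·15 = 675; cumulative 1395
(W₁ ((W₂ W₃) W₄)): 24×15 by 15×15 → 24×15, cost 24·15·15 = 5400; cumulative 6795
Total: 6795 scalar multiplications.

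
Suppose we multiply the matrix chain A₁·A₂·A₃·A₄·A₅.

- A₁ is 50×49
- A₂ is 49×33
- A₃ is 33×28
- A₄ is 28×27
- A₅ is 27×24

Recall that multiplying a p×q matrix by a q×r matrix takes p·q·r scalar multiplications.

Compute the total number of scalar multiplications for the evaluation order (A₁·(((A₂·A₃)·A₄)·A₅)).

172872

(A₂·A₃): 49×33 by 33×28 → 49×28, cost 49·33·28 = 45276
((A₂·A₃)·A₄): 49×28 by 28×27 → 49×27, cost 49·28·27 = 37044; cumulative 82320
(((A₂·A₃)·A₄)·A₅): 49×27 by 27×24 → 49×24, cost 49·27·24 = 31752; cumulative 114072
(A₁·(((A₂·A₃)·A₄)·A₅)): 50×49 by 49×24 → 50×24, cost 50·49·24 = 58800; cumulative 172872
Total: 172872 scalar multiplications.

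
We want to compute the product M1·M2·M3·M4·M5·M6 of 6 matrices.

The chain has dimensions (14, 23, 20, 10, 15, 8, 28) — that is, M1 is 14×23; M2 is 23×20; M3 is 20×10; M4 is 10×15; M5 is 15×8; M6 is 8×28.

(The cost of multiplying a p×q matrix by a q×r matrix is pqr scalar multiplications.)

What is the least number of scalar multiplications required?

12192

Adjacent pairs: M1M2 = 14·23·20 = 6440; M2M3 = 23·20·10 = 4600; M3M4 = 20·10·15 = 3000; M4M5 = 10·15·8 = 1200; M5M6 = 15·8·28 = 3360.
Length 3: M1..M3: k=1: 0+4600+14·23·10=7820; k=2: 6440+0+14·20·10=9240 → min 7820 | M2..M4: k=2: 0+3000+23·20·15=9900; k=3: 4600+0+23·10·15=8050 → min 8050 | M3..M5: k=3: 0+1200+20·10·8=2800; k=4: 3000+0+20·15·8=5400 → min 2800 | M4..M6: k=4: 0+3360+10·15·28=7560; k=5: 1200+0+10·8·28=3440 → min 3440.
Length 4: M1..M4: k=1: 0+8050+14·23·15=12880; k=2: 6440+3000+14·20·15=13640; k=3: 7820+0+14·10·15=9920 → min 9920 | M2..M5: k=2: 0+2800+23·20·8=6480; k=3: 4600+1200+23·10·8=7640; k=4: 8050+0+23·15·8=10810 → min 6480 | M3..M6: k=3: 0+3440+20·10·28=9040; k=4: 3000+3360+20·15·28=14760; k=5: 2800+0+20·8·28=7280 → min 7280.
Length 5: M1..M5: k=1: 0+6480+14·23·8=9056; k=2: 6440+2800+14·20·8=11480; k=3: 7820+1200+14·10·8=10140; k=4: 9920+0+14·15·8=11600 → min 9056 | M2..M6: k=2: 0+7280+23·20·28=20160; k=3: 4600+3440+23·10·28=14480; k=4: 8050+3360+23·15·28=21070; k=5: 6480+0+23·8·28=11632 → min 11632.
Length 6: M1..M6: k=1: 0+11632+14·23·28=20648; k=2: 6440+7280+14·20·28=21560; k=3: 7820+3440+14·10·28=15180; k=4: 9920+3360+14·15·28=19160; k=5: 9056+0+14·8·28=12192 → min 12192.
Optimal order: ((M1·(M2·(M3·(M4·M5))))·M6) with cost 12192.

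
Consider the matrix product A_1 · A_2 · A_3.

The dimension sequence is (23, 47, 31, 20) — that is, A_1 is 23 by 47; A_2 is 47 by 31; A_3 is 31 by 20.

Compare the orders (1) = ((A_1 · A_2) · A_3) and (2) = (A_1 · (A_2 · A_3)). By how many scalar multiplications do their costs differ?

2989

Order (1) = ((A_1 · A_2) · A_3): (A_1 · A_2): 23×47 by 47×31 → 23×31, cost 23·47·31 = 33511; ((A_1 · A_2) · A_3): 23×31 by 31×20 → 23×20, cost 23·31·20 = 14260; cumulative 47771. Total 47771.
Order (2) = (A_1 · (A_2 · A_3)): (A_2 · A_3): 47×31 by 31×20 → 47×20, cost 47·31·20 = 29140; (A_1 · (A_2 · A_3)): 23×47 by 47×20 → 23×20, cost 23·47·20 = 21620; cumulative 50760. Total 50760.
Difference: |47771 − 50760| = 2989.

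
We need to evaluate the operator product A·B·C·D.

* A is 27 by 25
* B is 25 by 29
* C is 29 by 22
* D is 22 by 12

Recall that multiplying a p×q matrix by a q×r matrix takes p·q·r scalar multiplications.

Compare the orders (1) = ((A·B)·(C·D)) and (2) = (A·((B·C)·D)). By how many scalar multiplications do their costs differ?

Order (1) = ((A·B)·(C·D)): (A·B): 27×25 by 25×29 → 27×29, cost 27·25·29 = 19575; (C·D): 29×22 by 22×12 → 29×12, cost 29·22·12 = 7656; ((A·B)·(C·D)): 27×29 by 29×12 → 27×12, cost 27·29·12 = 9396; cumulative 36627. Total 36627.
Order (2) = (A·((B·C)·D)): (B·C): 25×29 by 29×22 → 25×22, cost 25·29·22 = 15950; ((B·C)·D): 25×22 by 22×12 → 25×12, cost 25·22·12 = 6600; cumulative 22550; (A·((B·C)·D)): 27×25 by 25×12 → 27×12, cost 27·25·12 = 8100; cumulative 30650. Total 30650.
Difference: |36627 − 30650| = 5977.

5977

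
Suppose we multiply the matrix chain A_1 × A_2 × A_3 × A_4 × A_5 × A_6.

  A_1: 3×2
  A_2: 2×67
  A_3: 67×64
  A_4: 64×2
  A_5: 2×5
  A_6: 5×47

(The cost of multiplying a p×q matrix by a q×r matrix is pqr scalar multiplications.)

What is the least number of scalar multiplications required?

Adjacent pairs: A_1A_2 = 3·2·67 = 402; A_2A_3 = 2·67·64 = 8576; A_3A_4 = 67·64·2 = 8576; A_4A_5 = 64·2·5 = 640; A_5A_6 = 2·5·47 = 470.
Length 3: A_1..A_3: k=1: 0+8576+3·2·64=8960; k=2: 402+0+3·67·64=13266 → min 8960 | A_2..A_4: k=2: 0+8576+2·67·2=8844; k=3: 8576+0+2·64·2=8832 → min 8832 | A_3..A_5: k=3: 0+640+67·64·5=22080; k=4: 8576+0+67·2·5=9246 → min 9246 | A_4..A_6: k=4: 0+470+64·2·47=6486; k=5: 640+0+64·5·47=15680 → min 6486.
Length 4: A_1..A_4: k=1: 0+8832+3·2·2=8844; k=2: 402+8576+3·67·2=9380; k=3: 8960+0+3·64·2=9344 → min 8844 | A_2..A_5: k=2: 0+9246+2·67·5=9916; k=3: 8576+640+2·64·5=9856; k=4: 8832+0+2·2·5=8852 → min 8852 | A_3..A_6: k=3: 0+6486+67·64·47=208022; k=4: 8576+470+67·2·47=15344; k=5: 9246+0+67·5·47=24991 → min 15344.
Length 5: A_1..A_5: k=1: 0+8852+3·2·5=8882; k=2: 402+9246+3·67·5=10653; k=3: 8960+640+3·64·5=10560; k=4: 8844+0+3·2·5=8874 → min 8874 | A_2..A_6: k=2: 0+15344+2·67·47=21642; k=3: 8576+6486+2·64·47=21078; k=4: 8832+470+2·2·47=9490; k=5: 8852+0+2·5·47=9322 → min 9322.
Length 6: A_1..A_6: k=1: 0+9322+3·2·47=9604; k=2: 402+15344+3·67·47=25193; k=3: 8960+6486+3·64·47=24470; k=4: 8844+470+3·2·47=9596; k=5: 8874+0+3·5·47=9579 → min 9579.
Optimal order: (((A_1 × ((A_2 × A_3) × A_4)) × A_5) × A_6) with cost 9579.

9579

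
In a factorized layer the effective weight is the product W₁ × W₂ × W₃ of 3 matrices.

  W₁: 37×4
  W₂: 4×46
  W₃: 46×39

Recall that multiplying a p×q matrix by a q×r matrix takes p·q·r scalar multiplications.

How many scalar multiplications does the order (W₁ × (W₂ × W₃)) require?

12948

(W₂ × W₃): 4×46 by 46×39 → 4×39, cost 4·46·39 = 7176
(W₁ × (W₂ × W₃)): 37×4 by 4×39 → 37×39, cost 37·4·39 = 5772; cumulative 12948
Total: 12948 scalar multiplications.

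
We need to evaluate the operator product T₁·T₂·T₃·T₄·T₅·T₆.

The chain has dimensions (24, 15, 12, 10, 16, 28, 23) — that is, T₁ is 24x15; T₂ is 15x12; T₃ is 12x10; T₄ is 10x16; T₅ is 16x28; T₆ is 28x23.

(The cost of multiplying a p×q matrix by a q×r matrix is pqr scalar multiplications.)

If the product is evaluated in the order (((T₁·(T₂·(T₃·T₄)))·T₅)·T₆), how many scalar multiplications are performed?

36768

(T₃·T₄): 12×10 by 10×16 → 12×16, cost 12·10·16 = 1920
(T₂·(T₃·T₄)): 15×12 by 12×16 → 15×16, cost 15·12·16 = 2880; cumulative 4800
(T₁·(T₂·(T₃·T₄))): 24×15 by 15×16 → 24×16, cost 24·15·16 = 5760; cumulative 10560
((T₁·(T₂·(T₃·T₄)))·T₅): 24×16 by 16×28 → 24×28, cost 24·16·28 = 10752; cumulative 21312
(((T₁·(T₂·(T₃·T₄)))·T₅)·T₆): 24×28 by 28×23 → 24×23, cost 24·28·23 = 15456; cumulative 36768
Total: 36768 scalar multiplications.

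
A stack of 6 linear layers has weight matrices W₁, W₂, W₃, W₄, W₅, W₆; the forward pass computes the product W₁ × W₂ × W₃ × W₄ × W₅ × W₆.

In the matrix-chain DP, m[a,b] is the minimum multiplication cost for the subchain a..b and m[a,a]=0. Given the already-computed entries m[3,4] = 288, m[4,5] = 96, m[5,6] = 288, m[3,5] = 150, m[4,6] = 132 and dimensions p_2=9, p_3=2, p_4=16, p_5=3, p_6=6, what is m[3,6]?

m[3,6] = min over k∈[3,5] of m[3,k]+m[k+1,6]+p_{2}·p_k·p_{6}.
k=3: 0 + 132 + 9·2·6 = 240; k=4: 288 + 288 + 9·16·6 = 1440; k=5: 150 + 0 + 9·3·6 = 312.
Minimum: 240 at k=3.

240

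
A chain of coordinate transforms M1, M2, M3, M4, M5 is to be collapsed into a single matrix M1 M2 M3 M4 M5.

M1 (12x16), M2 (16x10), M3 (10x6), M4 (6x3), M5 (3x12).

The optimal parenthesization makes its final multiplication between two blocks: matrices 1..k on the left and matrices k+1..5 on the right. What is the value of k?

Adjacent pairs: M1M2 = 12·16·10 = 1920; M2M3 = 16·10·6 = 960; M3M4 = 10·6·3 = 180; M4M5 = 6·3·12 = 216.
Length 3: M1..M3: k=1: 0+960+12·16·6=2112; k=2: 1920+0+12·10·6=2640 → min 2112 | M2..M4: k=2: 0+180+16·10·3=660; k=3: 960+0+16·6·3=1248 → min 660 | M3..M5: k=3: 0+216+10·6·12=936; k=4: 180+0+10·3·12=540 → min 540.
Length 4: M1..M4: k=1: 0+660+12·16·3=1236; k=2: 1920+180+12·10·3=2460; k=3: 2112+0+12·6·3=2328 → min 1236 | M2..M5: k=2: 0+540+16·10·12=2460; k=3: 960+216+16·6·12=2328; k=4: 660+0+16·3·12=1236 → min 1236.
Top-level splits: k=1: (M1..M1)·(M2..M5) → 0+1236+12·16·12 = 3540; k=2: (M1..M2)·(M3..M5) → 1920+540+12·10·12 = 3900; k=3: (M1..M3)·(M4..M5) → 2112+216+12·6·12 = 3192; k=4: (M1..M4)·(M5..M5) → 1236+0+12·3·12 = 1668.
Best split is after M4, i.e. k = 4.

4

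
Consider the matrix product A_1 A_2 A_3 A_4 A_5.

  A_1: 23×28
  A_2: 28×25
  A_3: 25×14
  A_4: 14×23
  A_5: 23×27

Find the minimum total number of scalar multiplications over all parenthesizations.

Adjacent pairs: A_1A_2 = 23·28·25 = 16100; A_2A_3 = 28·25·14 = 9800; A_3A_4 = 25·14·23 = 8050; A_4A_5 = 14·23·27 = 8694.
Length 3: A_1..A_3: k=1: 0+9800+23·28·14=18816; k=2: 16100+0+23·25·14=24150 → min 18816 | A_2..A_4: k=2: 0+8050+28·25·23=24150; k=3: 9800+0+28·14·23=18816 → min 18816 | A_3..A_5: k=3: 0+8694+25·14·27=18144; k=4: 8050+0+25·23·27=23575 → min 18144.
Length 4: A_1..A_4: k=1: 0+18816+23·28·23=33628; k=2: 16100+8050+23·25·23=37375; k=3: 18816+0+23·14·23=26222 → min 26222 | A_2..A_5: k=2: 0+18144+28·25·27=37044; k=3: 9800+8694+28·14·27=29078; k=4: 18816+0+28·23·27=36204 → min 29078.
Length 5: A_1..A_5: k=1: 0+29078+23·28·27=46466; k=2: 16100+18144+23·25·27=49769; k=3: 18816+8694+23·14·27=36204; k=4: 26222+0+23·23·27=40505 → min 36204.
Optimal order: ((A_1 (A_2 A_3)) (A_4 A_5)) with cost 36204.

36204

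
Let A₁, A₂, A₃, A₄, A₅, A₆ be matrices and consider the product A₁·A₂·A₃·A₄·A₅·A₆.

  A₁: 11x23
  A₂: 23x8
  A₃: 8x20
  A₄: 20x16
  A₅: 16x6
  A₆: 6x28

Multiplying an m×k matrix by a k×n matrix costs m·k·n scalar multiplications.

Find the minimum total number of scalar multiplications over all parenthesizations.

Adjacent pairs: A₁A₂ = 11·23·8 = 2024; A₂A₃ = 23·8·20 = 3680; A₃A₄ = 8·20·16 = 2560; A₄A₅ = 20·16·6 = 1920; A₅A₆ = 16·6·28 = 2688.
Length 3: A₁..A₃: k=1: 0+3680+11·23·20=8740; k=2: 2024+0+11·8·20=3784 → min 3784 | A₂..A₄: k=2: 0+2560+23·8·16=5504; k=3: 3680+0+23·20·16=11040 → min 5504 | A₃..A₅: k=3: 0+1920+8·20·6=2880; k=4: 2560+0+8·16·6=3328 → min 2880 | A₄..A₆: k=4: 0+2688+20·16·28=11648; k=5: 1920+0+20·6·28=5280 → min 5280.
Length 4: A₁..A₄: k=1: 0+5504+11·23·16=9552; k=2: 2024+2560+11·8·16=5992; k=3: 3784+0+11·20·16=7304 → min 5992 | A₂..A₅: k=2: 0+2880+23·8·6=3984; k=3: 3680+1920+23·20·6=8360; k=4: 5504+0+23·16·6=7712 → min 3984 | A₃..A₆: k=3: 0+5280+8·20·28=9760; k=4: 2560+2688+8·16·28=8832; k=5: 2880+0+8·6·28=4224 → min 4224.
Length 5: A₁..A₅: k=1: 0+3984+11·23·6=5502; k=2: 2024+2880+11·8·6=5432; k=3: 3784+1920+11·20·6=7024; k=4: 5992+0+11·16·6=7048 → min 5432 | A₂..A₆: k=2: 0+4224+23·8·28=9376; k=3: 3680+5280+23·20·28=21840; k=4: 5504+2688+23·16·28=18496; k=5: 3984+0+23·6·28=7848 → min 7848.
Length 6: A₁..A₆: k=1: 0+7848+11·23·28=14932; k=2: 2024+4224+11·8·28=8712; k=3: 3784+5280+11·20·28=15224; k=4: 5992+2688+11·16·28=13608; k=5: 5432+0+11·6·28=7280 → min 7280.
Optimal order: (((A₁·A₂)·(A₃·(A₄·A₅)))·A₆) with cost 7280.

7280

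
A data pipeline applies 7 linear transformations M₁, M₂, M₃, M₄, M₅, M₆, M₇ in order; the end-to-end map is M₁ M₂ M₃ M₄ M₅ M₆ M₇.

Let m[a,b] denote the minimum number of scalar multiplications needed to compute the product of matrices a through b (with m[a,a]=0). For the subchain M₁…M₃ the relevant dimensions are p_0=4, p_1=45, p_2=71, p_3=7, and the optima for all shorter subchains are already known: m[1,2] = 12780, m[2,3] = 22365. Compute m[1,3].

14768

m[1,3] = min over k∈[1,2] of m[1,k]+m[k+1,3]+p_{0}·p_k·p_{3}.
k=1: 0 + 22365 + 4·45·7 = 23625; k=2: 12780 + 0 + 4·71·7 = 14768.
Minimum: 14768 at k=2.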